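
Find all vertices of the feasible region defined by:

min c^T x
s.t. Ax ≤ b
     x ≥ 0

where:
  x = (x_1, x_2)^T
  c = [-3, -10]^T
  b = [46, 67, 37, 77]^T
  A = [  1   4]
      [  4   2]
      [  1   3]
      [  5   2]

(0, 0), (15.4, 0), (12.08, 8.308), (10, 9), (0, 11.5)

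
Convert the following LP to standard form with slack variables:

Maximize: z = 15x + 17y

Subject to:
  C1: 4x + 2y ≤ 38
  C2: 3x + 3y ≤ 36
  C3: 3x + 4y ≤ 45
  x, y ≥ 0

max z = 15x + 17y

s.t.
  4x + 2y + s1 = 38
  3x + 3y + s2 = 36
  3x + 4y + s3 = 45
  x, y, s1, s2, s3 ≥ 0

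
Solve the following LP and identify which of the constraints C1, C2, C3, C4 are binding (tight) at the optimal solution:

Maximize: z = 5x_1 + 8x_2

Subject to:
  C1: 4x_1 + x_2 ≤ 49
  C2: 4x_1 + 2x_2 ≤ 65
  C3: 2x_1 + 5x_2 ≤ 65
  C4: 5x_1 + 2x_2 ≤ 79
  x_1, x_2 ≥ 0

At x_1 = 10, x_2 = 9, compute slack b - a·x for each constraint:
  C1: 49 − 49 = 0  (binding)
  C2: 65 − 58 = 7  (slack)
  C3: 65 − 65 = 0  (binding)
  C4: 79 − 68 = 11  (slack)

Optimal: x_1 = 10, x_2 = 9
Binding: C1, C3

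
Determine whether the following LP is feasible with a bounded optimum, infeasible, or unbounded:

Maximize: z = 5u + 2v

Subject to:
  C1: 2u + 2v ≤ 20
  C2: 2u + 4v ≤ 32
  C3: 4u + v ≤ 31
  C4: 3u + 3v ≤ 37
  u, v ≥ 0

Feasible with a bounded optimal solution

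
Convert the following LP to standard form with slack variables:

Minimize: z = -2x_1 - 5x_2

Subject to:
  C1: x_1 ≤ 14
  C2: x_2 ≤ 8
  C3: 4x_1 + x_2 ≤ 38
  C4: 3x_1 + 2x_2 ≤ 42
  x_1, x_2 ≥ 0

min z = -2x_1 - 5x_2

s.t.
  x_1 + s1 = 14
  x_2 + s2 = 8
  4x_1 + x_2 + s3 = 38
  3x_1 + 2x_2 + s4 = 42
  x_1, x_2, s1, s2, s3, s4 ≥ 0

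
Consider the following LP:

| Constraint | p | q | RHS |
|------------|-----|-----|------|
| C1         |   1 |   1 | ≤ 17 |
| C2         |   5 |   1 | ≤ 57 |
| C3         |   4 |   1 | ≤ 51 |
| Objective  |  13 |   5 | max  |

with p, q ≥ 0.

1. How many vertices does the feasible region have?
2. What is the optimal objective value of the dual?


1. 4
2. 165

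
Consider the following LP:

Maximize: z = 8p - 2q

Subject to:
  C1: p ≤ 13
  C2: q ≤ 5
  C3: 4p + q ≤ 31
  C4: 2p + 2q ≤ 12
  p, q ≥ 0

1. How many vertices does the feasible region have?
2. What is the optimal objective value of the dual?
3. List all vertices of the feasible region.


1. 4
2. 48
3. (0, 0), (6, 0), (1, 5), (0, 5)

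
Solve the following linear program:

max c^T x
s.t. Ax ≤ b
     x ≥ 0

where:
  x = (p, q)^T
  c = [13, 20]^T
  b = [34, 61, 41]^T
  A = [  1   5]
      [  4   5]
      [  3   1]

Evaluate the objective at each vertex of the feasible region:
  z(0, 0) = 0
  z(13.67, 0) = 177.7
  z(13.09, 1.727) = 204.7
  z(9, 5) = 217  ←
  z(0, 6.8) = 136
The maximum is at p = 9, q = 5.

p = 9, q = 5, z = 217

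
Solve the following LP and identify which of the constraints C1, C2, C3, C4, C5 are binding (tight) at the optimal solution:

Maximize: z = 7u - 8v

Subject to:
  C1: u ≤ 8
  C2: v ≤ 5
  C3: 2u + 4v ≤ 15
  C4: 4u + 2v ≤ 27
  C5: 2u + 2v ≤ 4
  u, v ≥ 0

At u = 2, v = 0, compute slack b - a·x for each constraint:
  C1: 8 − 2 = 6  (slack)
  C2: 5 − 0 = 5  (slack)
  C3: 15 − 4 = 11  (slack)
  C4: 27 − 8 = 19  (slack)
  C5: 4 − 4 = 0  (binding)

Optimal: u = 2, v = 0
Binding: C5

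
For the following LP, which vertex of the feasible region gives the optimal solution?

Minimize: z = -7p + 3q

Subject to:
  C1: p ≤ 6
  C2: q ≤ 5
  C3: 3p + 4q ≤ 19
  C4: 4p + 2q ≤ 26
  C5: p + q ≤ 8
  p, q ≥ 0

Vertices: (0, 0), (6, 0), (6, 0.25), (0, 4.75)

Evaluate the objective at each vertex of the feasible region:
  z(0, 0) = 0
  z(6, 0) = -42  ←
  z(6, 0.25) = -41.25
  z(0, 4.75) = 14.25
The minimum is at p = 6, q = 0.

(6, 0)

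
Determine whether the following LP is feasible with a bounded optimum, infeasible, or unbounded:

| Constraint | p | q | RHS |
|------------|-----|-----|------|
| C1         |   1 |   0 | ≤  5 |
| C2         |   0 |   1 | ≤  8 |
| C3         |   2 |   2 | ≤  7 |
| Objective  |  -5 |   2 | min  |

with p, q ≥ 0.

Feasible with a bounded optimal solution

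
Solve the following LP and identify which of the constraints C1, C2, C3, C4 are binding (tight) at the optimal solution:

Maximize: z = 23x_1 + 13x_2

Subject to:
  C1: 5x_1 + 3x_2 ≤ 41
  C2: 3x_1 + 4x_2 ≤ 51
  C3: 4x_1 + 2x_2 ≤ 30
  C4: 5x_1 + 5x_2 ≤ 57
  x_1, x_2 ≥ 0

At x_1 = 4, x_2 = 7, compute slack b - a·x for each constraint:
  C1: 41 − 41 = 0  (binding)
  C2: 51 − 40 = 11  (slack)
  C3: 30 − 30 = 0  (binding)
  C4: 57 − 55 = 2  (slack)

Optimal: x_1 = 4, x_2 = 7
Binding: C1, C3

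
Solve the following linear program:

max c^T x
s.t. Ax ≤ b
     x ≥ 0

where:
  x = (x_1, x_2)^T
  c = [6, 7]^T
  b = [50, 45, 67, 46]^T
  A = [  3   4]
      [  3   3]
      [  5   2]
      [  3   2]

Evaluate the objective at each vertex of the feasible region:
  z(0, 0) = 0
  z(13.4, 0) = 80.4
  z(12.33, 2.667) = 92.67
  z(10, 5) = 95  ←
  z(0, 12.5) = 87.5
The maximum is at x_1 = 10, x_2 = 5.

x_1 = 10, x_2 = 5, z = 95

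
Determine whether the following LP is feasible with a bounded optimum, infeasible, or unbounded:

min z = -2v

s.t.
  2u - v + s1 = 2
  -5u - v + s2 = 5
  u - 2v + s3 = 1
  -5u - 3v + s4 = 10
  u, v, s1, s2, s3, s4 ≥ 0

Unbounded (objective can decrease without bound)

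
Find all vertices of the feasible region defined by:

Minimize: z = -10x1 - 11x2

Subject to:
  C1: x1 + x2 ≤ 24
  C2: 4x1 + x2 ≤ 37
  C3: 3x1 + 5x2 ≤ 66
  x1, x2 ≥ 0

(0, 0), (9.25, 0), (7, 9), (0, 13.2)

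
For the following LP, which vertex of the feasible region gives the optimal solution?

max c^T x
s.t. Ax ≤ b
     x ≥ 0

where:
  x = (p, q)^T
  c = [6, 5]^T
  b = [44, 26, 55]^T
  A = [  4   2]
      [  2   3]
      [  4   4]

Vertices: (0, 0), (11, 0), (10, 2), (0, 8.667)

Evaluate the objective at each vertex of the feasible region:
  z(0, 0) = 0
  z(11, 0) = 66
  z(10, 2) = 70  ←
  z(0, 8.667) = 43.33
The maximum is at p = 10, q = 2.

(10, 2)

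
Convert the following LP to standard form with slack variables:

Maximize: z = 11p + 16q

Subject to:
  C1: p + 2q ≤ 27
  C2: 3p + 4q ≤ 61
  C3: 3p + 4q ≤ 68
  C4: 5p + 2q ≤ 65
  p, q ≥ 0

max z = 11p + 16q

s.t.
  p + 2q + s1 = 27
  3p + 4q + s2 = 61
  3p + 4q + s3 = 68
  5p + 2q + s4 = 65
  p, q, s1, s2, s3, s4 ≥ 0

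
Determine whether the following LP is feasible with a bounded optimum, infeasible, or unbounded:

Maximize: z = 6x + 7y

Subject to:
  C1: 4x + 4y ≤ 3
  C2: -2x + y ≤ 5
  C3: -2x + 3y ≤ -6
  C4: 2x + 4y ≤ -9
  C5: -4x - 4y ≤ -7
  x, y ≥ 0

Infeasible (no feasible solution exists)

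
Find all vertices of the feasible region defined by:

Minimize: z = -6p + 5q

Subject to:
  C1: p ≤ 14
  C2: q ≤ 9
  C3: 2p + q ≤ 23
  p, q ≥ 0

(0, 0), (11.5, 0), (7, 9), (0, 9)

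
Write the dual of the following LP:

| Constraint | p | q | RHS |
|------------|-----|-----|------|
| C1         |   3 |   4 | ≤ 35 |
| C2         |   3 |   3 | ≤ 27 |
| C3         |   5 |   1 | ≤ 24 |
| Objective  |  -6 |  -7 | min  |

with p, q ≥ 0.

Primal min cᵀx s.t. Ax ≤ b, x ≥ 0  →  Dual max −bᵀy s.t. Aᵀy ≥ −c, y ≥ 0.

Maximize: z = -35y1 - 27y2 - 24y3

Subject to:
  3y1 + 3y2 + 5y3 ≥ 6
  4y1 + 3y2 + y3 ≥ 7
  y1, y2, y3 ≥ 0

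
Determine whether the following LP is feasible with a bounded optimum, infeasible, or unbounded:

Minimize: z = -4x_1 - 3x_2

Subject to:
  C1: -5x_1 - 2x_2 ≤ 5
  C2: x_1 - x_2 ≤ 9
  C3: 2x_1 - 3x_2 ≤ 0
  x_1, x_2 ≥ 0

Unbounded (objective can decrease without bound)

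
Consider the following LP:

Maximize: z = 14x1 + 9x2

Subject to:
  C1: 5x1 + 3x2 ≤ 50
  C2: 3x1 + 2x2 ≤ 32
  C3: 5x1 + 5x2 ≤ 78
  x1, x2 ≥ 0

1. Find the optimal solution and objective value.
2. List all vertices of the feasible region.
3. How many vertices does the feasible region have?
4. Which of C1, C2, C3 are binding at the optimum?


1. x1 = 4, x2 = 10, z = 146
2. (0, 0), (10, 0), (4, 10), (0.8, 14.8), (0, 15.6)
3. 5
4. C1, C2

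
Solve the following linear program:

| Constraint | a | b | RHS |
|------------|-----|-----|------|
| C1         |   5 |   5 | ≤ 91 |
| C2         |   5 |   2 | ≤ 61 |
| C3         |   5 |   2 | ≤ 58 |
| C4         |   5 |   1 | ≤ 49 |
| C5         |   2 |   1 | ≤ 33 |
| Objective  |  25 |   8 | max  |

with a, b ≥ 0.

Evaluate the objective at each vertex of the feasible region:
  z(0, 0) = 0
  z(9.8, 0) = 245
  z(8, 9) = 272  ←
  z(7.2, 11) = 268
  z(0, 18.2) = 145.6
The maximum is at a = 8, b = 9.

a = 8, b = 9, z = 272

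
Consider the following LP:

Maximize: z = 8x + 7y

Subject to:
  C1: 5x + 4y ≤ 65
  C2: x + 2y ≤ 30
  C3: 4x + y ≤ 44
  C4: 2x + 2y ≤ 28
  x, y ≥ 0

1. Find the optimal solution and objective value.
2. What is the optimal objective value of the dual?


1. x = 9, y = 5, z = 107
2. 107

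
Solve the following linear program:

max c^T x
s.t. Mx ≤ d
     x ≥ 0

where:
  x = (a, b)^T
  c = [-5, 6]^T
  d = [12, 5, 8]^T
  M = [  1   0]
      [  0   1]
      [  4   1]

Evaluate the objective at each vertex of the feasible region:
  z(0, 0) = 0
  z(2, 0) = -10
  z(0.75, 5) = 26.25
  z(0, 5) = 30  ←
The maximum is at a = 0, b = 5.

a = 0, b = 5, z = 30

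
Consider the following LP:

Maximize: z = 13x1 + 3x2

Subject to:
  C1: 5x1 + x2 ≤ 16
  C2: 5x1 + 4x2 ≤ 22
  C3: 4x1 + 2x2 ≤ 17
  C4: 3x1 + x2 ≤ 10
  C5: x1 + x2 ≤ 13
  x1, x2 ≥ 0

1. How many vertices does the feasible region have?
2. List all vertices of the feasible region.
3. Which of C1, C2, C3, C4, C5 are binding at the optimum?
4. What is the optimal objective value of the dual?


1. 5
2. (0, 0), (3.2, 0), (3, 1), (2.571, 2.286), (0, 5.5)
3. C1, C4
4. 42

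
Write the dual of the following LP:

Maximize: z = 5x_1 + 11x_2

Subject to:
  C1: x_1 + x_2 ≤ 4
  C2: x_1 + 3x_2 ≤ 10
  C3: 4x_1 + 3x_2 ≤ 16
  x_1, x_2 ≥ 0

Primal max cᵀx s.t. Ax ≤ b, x ≥ 0  →  Dual min bᵀy s.t. Aᵀy ≥ c, y ≥ 0.

Minimize: z = 4y1 + 10y2 + 16y3

Subject to:
  y1 + y2 + 4y3 ≥ 5
  y1 + 3y2 + 3y3 ≥ 11
  y1, y2, y3 ≥ 0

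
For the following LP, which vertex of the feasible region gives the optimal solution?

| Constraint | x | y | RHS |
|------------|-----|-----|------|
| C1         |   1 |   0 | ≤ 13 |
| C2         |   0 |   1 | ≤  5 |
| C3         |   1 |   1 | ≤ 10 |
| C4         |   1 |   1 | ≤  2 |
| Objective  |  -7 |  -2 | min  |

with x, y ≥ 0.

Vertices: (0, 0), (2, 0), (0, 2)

Evaluate the objective at each vertex of the feasible region:
  z(0, 0) = 0
  z(2, 0) = -14  ←
  z(0, 2) = -4
The minimum is at x = 2, y = 0.

(2, 0)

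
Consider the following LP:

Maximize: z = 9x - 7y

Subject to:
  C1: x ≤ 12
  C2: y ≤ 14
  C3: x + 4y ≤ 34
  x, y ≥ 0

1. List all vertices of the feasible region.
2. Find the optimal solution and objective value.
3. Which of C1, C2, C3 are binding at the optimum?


1. (0, 0), (12, 0), (12, 5.5), (0, 8.5)
2. x = 12, y = 0, z = 108
3. C1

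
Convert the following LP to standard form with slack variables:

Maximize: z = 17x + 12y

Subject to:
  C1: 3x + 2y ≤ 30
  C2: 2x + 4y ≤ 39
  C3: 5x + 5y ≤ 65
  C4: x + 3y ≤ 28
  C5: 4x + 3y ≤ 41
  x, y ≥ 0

max z = 17x + 12y

s.t.
  3x + 2y + s1 = 30
  2x + 4y + s2 = 39
  5x + 5y + s3 = 65
  x + 3y + s4 = 28
  4x + 3y + s5 = 41
  x, y, s1, s2, s3, s4, s5 ≥ 0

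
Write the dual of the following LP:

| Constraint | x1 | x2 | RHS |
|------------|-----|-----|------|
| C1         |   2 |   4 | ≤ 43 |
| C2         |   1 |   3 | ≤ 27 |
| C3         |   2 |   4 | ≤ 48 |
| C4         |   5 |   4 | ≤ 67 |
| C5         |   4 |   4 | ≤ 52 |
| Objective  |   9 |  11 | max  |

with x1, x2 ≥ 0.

Primal max cᵀx s.t. Ax ≤ b, x ≥ 0  →  Dual min bᵀy s.t. Aᵀy ≥ c, y ≥ 0.

Minimize: z = 43y1 + 27y2 + 48y3 + 67y4 + 52y5

Subject to:
  2y1 + y2 + 2y3 + 5y4 + 4y5 ≥ 9
  4y1 + 3y2 + 4y3 + 4y4 + 4y5 ≥ 11
  y1, y2, y3, y4, y5 ≥ 0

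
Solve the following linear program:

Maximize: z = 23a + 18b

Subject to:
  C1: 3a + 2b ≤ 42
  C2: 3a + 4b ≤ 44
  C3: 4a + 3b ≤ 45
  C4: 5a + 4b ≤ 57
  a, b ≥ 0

Evaluate the objective at each vertex of the feasible region:
  z(0, 0) = 0
  z(11.25, 0) = 258.8
  z(9, 3) = 261  ←
  z(6.5, 6.125) = 259.8
  z(0, 11) = 198
The maximum is at a = 9, b = 3.

a = 9, b = 3, z = 261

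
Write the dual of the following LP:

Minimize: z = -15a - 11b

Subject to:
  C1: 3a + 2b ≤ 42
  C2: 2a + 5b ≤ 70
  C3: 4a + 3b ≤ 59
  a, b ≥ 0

Primal min cᵀx s.t. Ax ≤ b, x ≥ 0  →  Dual max −bᵀy s.t. Aᵀy ≥ −c, y ≥ 0.

Maximize: z = -42y1 - 70y2 - 59y3

Subject to:
  3y1 + 2y2 + 4y3 ≥ 15
  2y1 + 5y2 + 3y3 ≥ 11
  y1, y2, y3 ≥ 0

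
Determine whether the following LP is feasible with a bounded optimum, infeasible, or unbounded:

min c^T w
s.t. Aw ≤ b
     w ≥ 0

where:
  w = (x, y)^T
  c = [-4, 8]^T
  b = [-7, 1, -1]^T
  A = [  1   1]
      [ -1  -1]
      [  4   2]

Infeasible (no feasible solution exists)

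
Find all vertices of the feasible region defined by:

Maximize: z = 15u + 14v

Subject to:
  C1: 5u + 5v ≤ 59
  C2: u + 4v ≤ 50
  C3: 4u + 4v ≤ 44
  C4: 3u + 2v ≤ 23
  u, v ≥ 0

(0, 0), (7.667, 0), (1, 10), (0, 11)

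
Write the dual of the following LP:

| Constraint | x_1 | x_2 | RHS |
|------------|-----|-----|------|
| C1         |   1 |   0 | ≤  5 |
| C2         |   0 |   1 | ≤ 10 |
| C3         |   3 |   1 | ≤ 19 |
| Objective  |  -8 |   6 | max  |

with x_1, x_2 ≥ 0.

Primal max cᵀx s.t. Ax ≤ b, x ≥ 0  →  Dual min bᵀy s.t. Aᵀy ≥ c, y ≥ 0.

Minimize: z = 5y1 + 10y2 + 19y3

Subject to:
  y1 + 3y3 ≥ -8
  y2 + y3 ≥ 6
  y1, y2, y3 ≥ 0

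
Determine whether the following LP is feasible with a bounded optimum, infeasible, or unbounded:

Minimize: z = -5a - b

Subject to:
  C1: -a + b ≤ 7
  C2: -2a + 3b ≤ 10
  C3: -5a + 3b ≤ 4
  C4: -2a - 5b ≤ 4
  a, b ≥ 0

Unbounded (objective can decrease without bound)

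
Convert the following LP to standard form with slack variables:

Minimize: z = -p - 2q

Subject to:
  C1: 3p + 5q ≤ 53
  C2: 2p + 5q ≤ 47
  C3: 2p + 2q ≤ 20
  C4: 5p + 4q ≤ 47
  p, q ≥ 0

min z = -p - 2q

s.t.
  3p + 5q + s1 = 53
  2p + 5q + s2 = 47
  2p + 2q + s3 = 20
  5p + 4q + s4 = 47
  p, q, s1, s2, s3, s4 ≥ 0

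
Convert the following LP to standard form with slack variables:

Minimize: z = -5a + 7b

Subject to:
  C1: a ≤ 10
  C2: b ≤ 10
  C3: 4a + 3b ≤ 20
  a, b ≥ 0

min z = -5a + 7b

s.t.
  a + s1 = 10
  b + s2 = 10
  4a + 3b + s3 = 20
  a, b, s1, s2, s3 ≥ 0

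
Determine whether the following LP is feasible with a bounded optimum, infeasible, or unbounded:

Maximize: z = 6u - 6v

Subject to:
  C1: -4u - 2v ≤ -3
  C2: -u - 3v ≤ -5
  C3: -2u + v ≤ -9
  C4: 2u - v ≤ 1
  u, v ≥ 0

Infeasible (no feasible solution exists)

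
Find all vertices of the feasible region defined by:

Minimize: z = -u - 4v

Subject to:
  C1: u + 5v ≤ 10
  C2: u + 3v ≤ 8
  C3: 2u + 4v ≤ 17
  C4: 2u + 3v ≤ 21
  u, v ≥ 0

(0, 0), (8, 0), (5, 1), (0, 2)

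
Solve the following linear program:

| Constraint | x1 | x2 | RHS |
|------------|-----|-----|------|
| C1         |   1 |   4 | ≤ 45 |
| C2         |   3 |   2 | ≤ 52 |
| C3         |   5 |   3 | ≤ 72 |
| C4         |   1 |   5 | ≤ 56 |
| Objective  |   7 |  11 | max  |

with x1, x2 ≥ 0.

Evaluate the objective at each vertex of the feasible region:
  z(0, 0) = 0
  z(14.4, 0) = 100.8
  z(9, 9) = 162  ←
  z(1, 11) = 128
  z(0, 11.2) = 123.2
The maximum is at x1 = 9, x2 = 9.

x1 = 9, x2 = 9, z = 162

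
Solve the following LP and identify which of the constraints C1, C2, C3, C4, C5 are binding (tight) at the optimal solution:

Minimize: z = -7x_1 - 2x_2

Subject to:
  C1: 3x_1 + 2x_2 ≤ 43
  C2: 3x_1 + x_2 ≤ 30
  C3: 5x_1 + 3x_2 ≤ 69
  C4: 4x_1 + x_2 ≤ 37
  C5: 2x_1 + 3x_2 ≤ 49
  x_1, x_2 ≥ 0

At x_1 = 7, x_2 = 9, compute slack b - a·x for each constraint:
  C1: 43 − 39 = 4  (slack)
  C2: 30 − 30 = 0  (binding)
  C3: 69 − 62 = 7  (slack)
  C4: 37 − 37 = 0  (binding)
  C5: 49 − 41 = 8  (slack)

Optimal: x_1 = 7, x_2 = 9
Binding: C2, C4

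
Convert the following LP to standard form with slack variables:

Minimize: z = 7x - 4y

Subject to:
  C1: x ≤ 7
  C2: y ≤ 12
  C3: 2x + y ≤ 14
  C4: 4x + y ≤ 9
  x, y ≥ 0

min z = 7x - 4y

s.t.
  x + s1 = 7
  y + s2 = 12
  2x + y + s3 = 14
  4x + y + s4 = 9
  x, y, s1, s2, s3, s4 ≥ 0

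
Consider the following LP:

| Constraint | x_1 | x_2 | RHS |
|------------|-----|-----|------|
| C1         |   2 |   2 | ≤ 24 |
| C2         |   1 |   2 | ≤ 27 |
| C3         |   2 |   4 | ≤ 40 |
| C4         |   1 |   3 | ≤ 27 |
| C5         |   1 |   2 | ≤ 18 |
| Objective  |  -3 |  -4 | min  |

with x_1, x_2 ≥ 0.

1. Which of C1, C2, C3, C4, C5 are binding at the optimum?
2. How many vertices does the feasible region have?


1. C1, C5
2. 4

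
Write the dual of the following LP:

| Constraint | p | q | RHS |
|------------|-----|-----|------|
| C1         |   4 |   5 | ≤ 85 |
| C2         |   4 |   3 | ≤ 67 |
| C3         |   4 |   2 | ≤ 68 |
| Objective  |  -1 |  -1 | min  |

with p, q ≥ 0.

Primal min cᵀx s.t. Ax ≤ b, x ≥ 0  →  Dual max −bᵀy s.t. Aᵀy ≥ −c, y ≥ 0.

Maximize: z = -85y1 - 67y2 - 68y3

Subject to:
  4y1 + 4y2 + 4y3 ≥ 1
  5y1 + 3y2 + 2y3 ≥ 1
  y1, y2, y3 ≥ 0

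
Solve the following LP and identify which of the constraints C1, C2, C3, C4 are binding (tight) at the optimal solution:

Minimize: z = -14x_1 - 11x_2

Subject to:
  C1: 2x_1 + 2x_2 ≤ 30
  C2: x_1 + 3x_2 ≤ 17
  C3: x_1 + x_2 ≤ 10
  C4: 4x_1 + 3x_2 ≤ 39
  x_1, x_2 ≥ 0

At x_1 = 9, x_2 = 1, compute slack b - a·x for each constraint:
  C1: 30 − 20 = 10  (slack)
  C2: 17 − 12 = 5  (slack)
  C3: 10 − 10 = 0  (binding)
  C4: 39 − 39 = 0  (binding)

Optimal: x_1 = 9, x_2 = 1
Binding: C3, C4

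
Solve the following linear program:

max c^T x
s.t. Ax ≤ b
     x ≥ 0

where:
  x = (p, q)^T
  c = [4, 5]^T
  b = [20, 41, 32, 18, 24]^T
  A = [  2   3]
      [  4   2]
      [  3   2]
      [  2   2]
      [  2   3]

Evaluate the objective at each vertex of the feasible region:
  z(0, 0) = 0
  z(9, 0) = 36
  z(7, 2) = 38  ←
  z(0, 6.667) = 33.33
The maximum is at p = 7, q = 2.

p = 7, q = 2, z = 38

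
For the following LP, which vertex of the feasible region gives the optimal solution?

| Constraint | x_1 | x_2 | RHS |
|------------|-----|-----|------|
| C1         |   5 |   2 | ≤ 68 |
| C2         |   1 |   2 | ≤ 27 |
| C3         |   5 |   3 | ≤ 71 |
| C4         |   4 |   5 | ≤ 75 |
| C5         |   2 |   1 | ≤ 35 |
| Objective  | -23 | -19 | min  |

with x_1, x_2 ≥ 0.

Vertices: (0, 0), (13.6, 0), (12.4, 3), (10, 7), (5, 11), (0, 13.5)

Evaluate the objective at each vertex of the feasible region:
  z(0, 0) = 0
  z(13.6, 0) = -312.8
  z(12.4, 3) = -342.2
  z(10, 7) = -363  ←
  z(5, 11) = -324
  z(0, 13.5) = -256.5
The minimum is at x_1 = 10, x_2 = 7.

(10, 7)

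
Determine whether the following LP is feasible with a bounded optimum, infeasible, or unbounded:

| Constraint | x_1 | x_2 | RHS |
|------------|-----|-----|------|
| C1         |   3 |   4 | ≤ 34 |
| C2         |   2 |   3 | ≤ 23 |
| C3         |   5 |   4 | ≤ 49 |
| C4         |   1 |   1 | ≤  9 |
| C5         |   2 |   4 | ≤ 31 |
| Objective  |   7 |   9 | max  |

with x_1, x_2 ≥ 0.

Feasible with a bounded optimal solution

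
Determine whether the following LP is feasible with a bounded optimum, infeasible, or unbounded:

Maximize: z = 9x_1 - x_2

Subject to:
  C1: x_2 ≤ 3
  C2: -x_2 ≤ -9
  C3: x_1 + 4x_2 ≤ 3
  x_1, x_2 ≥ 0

Infeasible (no feasible solution exists)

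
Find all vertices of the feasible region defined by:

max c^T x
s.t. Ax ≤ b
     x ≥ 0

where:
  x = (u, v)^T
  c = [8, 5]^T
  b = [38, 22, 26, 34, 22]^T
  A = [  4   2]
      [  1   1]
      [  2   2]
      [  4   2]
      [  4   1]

(0, 0), (5.5, 0), (3, 10), (0, 13)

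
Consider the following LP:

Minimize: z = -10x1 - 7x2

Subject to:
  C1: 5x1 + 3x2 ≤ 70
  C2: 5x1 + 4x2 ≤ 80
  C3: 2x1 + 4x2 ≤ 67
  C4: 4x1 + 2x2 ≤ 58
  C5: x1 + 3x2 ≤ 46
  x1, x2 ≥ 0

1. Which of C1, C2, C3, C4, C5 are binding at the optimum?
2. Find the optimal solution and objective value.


1. C1, C2
2. x1 = 8, x2 = 10, z = -150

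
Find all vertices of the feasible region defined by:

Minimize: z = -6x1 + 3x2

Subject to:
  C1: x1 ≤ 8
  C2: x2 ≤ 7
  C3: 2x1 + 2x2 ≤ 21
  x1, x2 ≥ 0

(0, 0), (8, 0), (8, 2.5), (3.5, 7), (0, 7)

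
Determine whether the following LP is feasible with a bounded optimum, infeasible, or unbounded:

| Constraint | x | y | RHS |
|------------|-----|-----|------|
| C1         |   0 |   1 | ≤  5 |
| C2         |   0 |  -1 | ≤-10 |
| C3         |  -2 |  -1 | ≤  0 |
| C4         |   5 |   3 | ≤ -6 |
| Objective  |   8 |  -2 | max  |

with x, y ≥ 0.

Infeasible (no feasible solution exists)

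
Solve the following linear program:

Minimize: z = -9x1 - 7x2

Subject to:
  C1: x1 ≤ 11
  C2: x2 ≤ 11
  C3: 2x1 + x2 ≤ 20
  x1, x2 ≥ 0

Evaluate the objective at each vertex of the feasible region:
  z(0, 0) = 0
  z(10, 0) = -90
  z(4.5, 11) = -117.5  ←
  z(0, 11) = -77
The minimum is at x1 = 4.5, x2 = 11.

x1 = 4.5, x2 = 11, z = -117.5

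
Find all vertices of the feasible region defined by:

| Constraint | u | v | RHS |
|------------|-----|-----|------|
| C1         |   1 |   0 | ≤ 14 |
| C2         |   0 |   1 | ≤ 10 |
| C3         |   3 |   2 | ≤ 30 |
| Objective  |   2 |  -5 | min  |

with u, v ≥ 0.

(0, 0), (10, 0), (3.333, 10), (0, 10)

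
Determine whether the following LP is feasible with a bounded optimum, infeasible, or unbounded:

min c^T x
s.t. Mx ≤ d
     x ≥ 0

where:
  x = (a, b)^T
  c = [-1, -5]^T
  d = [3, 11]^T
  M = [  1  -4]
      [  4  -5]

Unbounded (objective can decrease without bound)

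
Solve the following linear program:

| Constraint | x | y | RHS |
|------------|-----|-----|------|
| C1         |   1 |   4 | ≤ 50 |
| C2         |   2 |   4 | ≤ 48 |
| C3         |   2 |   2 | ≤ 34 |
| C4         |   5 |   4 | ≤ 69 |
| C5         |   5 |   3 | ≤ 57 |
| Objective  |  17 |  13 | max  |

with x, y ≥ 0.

Evaluate the objective at each vertex of the feasible region:
  z(0, 0) = 0
  z(11.4, 0) = 193.8
  z(6, 9) = 219  ←
  z(0, 12) = 156
The maximum is at x = 6, y = 9.

x = 6, y = 9, z = 219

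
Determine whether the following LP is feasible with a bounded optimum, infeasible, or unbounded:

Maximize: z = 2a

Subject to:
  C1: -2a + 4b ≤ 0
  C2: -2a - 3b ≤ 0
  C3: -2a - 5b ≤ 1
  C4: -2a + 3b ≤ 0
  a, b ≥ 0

Unbounded (objective can increase without bound)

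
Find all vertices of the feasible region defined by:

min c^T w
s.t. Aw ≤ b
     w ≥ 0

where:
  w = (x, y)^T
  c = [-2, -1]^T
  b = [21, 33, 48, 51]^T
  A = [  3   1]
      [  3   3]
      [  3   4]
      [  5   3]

(0, 0), (7, 0), (5, 6), (0, 11)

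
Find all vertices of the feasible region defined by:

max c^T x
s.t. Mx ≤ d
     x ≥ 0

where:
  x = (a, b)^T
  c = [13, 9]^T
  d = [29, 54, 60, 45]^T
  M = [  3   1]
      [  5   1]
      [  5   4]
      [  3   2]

(0, 0), (9.667, 0), (8, 5), (0, 15)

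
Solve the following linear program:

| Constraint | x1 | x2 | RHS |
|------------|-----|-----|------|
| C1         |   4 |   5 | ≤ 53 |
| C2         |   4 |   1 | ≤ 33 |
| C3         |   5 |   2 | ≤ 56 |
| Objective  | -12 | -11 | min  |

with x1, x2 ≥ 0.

Evaluate the objective at each vertex of the feasible region:
  z(0, 0) = 0
  z(8.25, 0) = -99
  z(7, 5) = -139  ←
  z(0, 10.6) = -116.6
The minimum is at x1 = 7, x2 = 5.

x1 = 7, x2 = 5, z = -139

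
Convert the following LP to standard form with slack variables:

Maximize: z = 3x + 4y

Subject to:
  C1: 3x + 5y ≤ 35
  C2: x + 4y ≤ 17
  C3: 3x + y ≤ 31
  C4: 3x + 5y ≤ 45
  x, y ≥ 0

max z = 3x + 4y

s.t.
  3x + 5y + s1 = 35
  x + 4y + s2 = 17
  3x + y + s3 = 31
  3x + 5y + s4 = 45
  x, y, s1, s2, s3, s4 ≥ 0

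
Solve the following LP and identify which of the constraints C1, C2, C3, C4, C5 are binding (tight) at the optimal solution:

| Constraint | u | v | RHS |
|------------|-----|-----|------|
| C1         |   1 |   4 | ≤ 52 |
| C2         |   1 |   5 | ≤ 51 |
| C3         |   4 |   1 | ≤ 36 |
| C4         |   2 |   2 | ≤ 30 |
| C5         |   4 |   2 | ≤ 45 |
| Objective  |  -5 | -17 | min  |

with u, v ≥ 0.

At u = 6, v = 9, compute slack b - a·x for each constraint:
  C1: 52 − 42 = 10  (slack)
  C2: 51 − 51 = 0  (binding)
  C3: 36 − 33 = 3  (slack)
  C4: 30 − 30 = 0  (binding)
  C5: 45 − 42 = 3  (slack)

Optimal: u = 6, v = 9
Binding: C2, C4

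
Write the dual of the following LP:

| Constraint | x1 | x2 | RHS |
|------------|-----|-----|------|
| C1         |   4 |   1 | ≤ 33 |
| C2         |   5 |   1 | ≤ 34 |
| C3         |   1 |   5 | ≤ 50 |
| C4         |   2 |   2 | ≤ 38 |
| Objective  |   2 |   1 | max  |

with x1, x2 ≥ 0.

Primal max cᵀx s.t. Ax ≤ b, x ≥ 0  →  Dual min bᵀy s.t. Aᵀy ≥ c, y ≥ 0.

Minimize: z = 33y1 + 34y2 + 50y3 + 38y4

Subject to:
  4y1 + 5y2 + y3 + 2y4 ≥ 2
  y1 + y2 + 5y3 + 2y4 ≥ 1
  y1, y2, y3, y4 ≥ 0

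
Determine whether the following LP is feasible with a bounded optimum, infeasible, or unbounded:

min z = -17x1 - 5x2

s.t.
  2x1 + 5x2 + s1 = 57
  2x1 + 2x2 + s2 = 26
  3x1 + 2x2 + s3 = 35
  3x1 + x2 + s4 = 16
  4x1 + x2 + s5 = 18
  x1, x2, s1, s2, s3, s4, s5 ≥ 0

Feasible with a bounded optimal solution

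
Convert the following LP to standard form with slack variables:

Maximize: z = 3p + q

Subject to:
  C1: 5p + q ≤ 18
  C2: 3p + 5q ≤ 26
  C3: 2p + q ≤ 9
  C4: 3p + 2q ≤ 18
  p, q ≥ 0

max z = 3p + q

s.t.
  5p + q + s1 = 18
  3p + 5q + s2 = 26
  2p + q + s3 = 9
  3p + 2q + s4 = 18
  p, q, s1, s2, s3, s4 ≥ 0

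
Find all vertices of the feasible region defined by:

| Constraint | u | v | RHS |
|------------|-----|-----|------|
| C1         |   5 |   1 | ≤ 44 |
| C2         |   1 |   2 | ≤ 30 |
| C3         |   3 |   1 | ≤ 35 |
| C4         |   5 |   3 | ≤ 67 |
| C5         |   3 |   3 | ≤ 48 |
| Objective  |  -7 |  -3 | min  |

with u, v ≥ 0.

(0, 0), (8.8, 0), (7, 9), (2, 14), (0, 15)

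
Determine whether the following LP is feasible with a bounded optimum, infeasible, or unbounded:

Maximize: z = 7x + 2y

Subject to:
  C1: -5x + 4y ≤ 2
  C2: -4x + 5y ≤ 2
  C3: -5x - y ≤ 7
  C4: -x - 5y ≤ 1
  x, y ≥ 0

Unbounded (objective can increase without bound)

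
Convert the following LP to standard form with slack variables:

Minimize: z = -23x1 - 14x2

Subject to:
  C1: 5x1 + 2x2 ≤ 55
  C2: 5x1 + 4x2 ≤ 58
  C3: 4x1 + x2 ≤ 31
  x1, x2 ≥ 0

min z = -23x1 - 14x2

s.t.
  5x1 + 2x2 + s1 = 55
  5x1 + 4x2 + s2 = 58
  4x1 + x2 + s3 = 31
  x1, x2, s1, s2, s3 ≥ 0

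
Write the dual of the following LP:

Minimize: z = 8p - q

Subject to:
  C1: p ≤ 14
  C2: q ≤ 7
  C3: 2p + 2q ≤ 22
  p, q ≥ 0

Primal min cᵀx s.t. Ax ≤ b, x ≥ 0  →  Dual max −bᵀy s.t. Aᵀy ≥ −c, y ≥ 0.

Maximize: z = -14y1 - 7y2 - 22y3

Subject to:
  y1 + 2y3 ≥ -8
  y2 + 2y3 ≥ 1
  y1, y2, y3 ≥ 0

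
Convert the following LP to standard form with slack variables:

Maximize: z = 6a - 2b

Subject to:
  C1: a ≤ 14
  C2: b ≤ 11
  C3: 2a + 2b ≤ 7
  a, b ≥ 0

max z = 6a - 2b

s.t.
  a + s1 = 14
  b + s2 = 11
  2a + 2b + s3 = 7
  a, b, s1, s2, s3 ≥ 0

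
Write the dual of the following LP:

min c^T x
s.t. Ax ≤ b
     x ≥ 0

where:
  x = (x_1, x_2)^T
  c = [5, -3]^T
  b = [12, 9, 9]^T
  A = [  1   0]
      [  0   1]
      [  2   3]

Primal min cᵀx s.t. Ax ≤ b, x ≥ 0  →  Dual max −bᵀy s.t. Aᵀy ≥ −c, y ≥ 0.

Maximize: z = -12y1 - 9y2 - 9y3

Subject to:
  y1 + 2y3 ≥ -5
  y2 + 3y3 ≥ 3
  y1, y2, y3 ≥ 0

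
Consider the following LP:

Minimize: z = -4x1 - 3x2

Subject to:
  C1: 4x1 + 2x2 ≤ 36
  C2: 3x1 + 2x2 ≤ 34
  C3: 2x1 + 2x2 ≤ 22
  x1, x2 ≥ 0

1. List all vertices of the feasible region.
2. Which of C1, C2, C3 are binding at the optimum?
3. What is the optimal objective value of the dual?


1. (0, 0), (9, 0), (7, 4), (0, 11)
2. C1, C3
3. -40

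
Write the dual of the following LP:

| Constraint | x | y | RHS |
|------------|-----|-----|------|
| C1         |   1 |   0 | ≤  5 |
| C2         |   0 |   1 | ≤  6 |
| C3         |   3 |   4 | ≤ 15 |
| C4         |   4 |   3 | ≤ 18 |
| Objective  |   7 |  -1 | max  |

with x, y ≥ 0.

Primal max cᵀx s.t. Ax ≤ b, x ≥ 0  →  Dual min bᵀy s.t. Aᵀy ≥ c, y ≥ 0.

Minimize: z = 5y1 + 6y2 + 15y3 + 18y4

Subject to:
  y1 + 3y3 + 4y4 ≥ 7
  y2 + 4y3 + 3y4 ≥ -1
  y1, y2, y3, y4 ≥ 0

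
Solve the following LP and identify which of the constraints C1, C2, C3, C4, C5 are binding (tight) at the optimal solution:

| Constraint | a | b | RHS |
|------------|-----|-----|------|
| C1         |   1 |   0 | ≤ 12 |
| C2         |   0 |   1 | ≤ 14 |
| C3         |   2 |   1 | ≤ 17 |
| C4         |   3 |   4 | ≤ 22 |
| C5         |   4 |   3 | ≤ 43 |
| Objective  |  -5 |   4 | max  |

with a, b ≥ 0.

At a = 0, b = 5.5, compute slack b - a·x for each constraint:
  C1: 12 − 0 = 12  (slack)
  C2: 14 − 5.5 = 8.5  (slack)
  C3: 17 − 5.5 = 11.5  (slack)
  C4: 22 − 22 = 0  (binding)
  C5: 43 − 16.5 = 26.5  (slack)

Optimal: a = 0, b = 5.5
Binding: C4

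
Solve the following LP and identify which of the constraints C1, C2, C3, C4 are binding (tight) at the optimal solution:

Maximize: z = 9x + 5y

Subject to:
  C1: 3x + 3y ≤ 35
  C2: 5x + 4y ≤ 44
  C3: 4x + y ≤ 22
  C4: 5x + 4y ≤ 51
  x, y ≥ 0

At x = 4, y = 6, compute slack b - a·x for each constraint:
  C1: 35 − 30 = 5  (slack)
  C2: 44 − 44 = 0  (binding)
  C3: 22 − 22 = 0  (binding)
  C4: 51 − 44 = 7  (slack)

Optimal: x = 4, y = 6
Binding: C2, C3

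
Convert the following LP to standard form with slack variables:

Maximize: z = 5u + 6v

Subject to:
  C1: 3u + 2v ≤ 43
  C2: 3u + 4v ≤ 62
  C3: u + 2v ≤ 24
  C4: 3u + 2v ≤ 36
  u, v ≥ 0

max z = 5u + 6v

s.t.
  3u + 2v + s1 = 43
  3u + 4v + s2 = 62
  u + 2v + s3 = 24
  3u + 2v + s4 = 36
  u, v, s1, s2, s3, s4 ≥ 0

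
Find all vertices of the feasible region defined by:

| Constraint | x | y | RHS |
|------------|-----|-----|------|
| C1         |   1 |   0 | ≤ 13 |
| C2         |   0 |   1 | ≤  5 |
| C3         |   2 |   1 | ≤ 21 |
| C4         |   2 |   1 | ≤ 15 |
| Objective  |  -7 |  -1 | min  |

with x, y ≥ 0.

(0, 0), (7.5, 0), (5, 5), (0, 5)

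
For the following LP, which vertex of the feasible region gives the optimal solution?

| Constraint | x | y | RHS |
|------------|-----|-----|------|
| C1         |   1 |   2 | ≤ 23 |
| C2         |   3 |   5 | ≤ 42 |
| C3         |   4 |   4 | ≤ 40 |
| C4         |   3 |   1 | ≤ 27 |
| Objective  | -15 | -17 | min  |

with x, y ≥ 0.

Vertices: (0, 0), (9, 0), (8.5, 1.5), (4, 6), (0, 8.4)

Evaluate the objective at each vertex of the feasible region:
  z(0, 0) = 0
  z(9, 0) = -135
  z(8.5, 1.5) = -153
  z(4, 6) = -162  ←
  z(0, 8.4) = -142.8
The minimum is at x = 4, y = 6.

(4, 6)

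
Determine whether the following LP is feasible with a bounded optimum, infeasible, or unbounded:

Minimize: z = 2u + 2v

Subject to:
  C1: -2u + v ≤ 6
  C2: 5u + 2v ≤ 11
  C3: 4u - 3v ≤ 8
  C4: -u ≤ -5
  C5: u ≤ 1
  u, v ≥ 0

Infeasible (no feasible solution exists)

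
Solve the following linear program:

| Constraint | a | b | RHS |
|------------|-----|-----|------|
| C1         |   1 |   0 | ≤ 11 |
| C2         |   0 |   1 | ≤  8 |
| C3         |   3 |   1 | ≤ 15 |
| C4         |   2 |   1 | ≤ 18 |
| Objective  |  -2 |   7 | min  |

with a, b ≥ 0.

Evaluate the objective at each vertex of the feasible region:
  z(0, 0) = 0
  z(5, 0) = -10  ←
  z(2.333, 8) = 51.33
  z(0, 8) = 56
The minimum is at a = 5, b = 0.

a = 5, b = 0, z = -10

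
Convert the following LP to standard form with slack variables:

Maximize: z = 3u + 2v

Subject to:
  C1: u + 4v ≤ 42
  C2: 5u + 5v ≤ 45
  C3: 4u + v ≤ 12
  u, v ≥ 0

max z = 3u + 2v

s.t.
  u + 4v + s1 = 42
  5u + 5v + s2 = 45
  4u + v + s3 = 12
  u, v, s1, s2, s3 ≥ 0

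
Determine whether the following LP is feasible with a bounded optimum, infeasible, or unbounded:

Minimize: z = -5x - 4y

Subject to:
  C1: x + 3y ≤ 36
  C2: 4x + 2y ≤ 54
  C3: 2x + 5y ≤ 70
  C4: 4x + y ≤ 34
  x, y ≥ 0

Feasible with a bounded optimal solution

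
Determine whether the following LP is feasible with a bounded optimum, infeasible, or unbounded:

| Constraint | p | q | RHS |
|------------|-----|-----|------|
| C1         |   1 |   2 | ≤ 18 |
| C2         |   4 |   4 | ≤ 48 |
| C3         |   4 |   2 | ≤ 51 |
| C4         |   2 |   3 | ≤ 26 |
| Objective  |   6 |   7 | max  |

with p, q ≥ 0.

Feasible with a bounded optimal solution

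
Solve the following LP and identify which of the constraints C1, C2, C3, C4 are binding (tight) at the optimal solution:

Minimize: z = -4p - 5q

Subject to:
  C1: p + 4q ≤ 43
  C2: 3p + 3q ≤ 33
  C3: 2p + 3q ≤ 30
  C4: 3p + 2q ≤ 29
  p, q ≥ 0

At p = 3, q = 8, compute slack b - a·x for each constraint:
  C1: 43 − 35 = 8  (slack)
  C2: 33 − 33 = 0  (binding)
  C3: 30 − 30 = 0  (binding)
  C4: 29 − 25 = 4  (slack)

Optimal: p = 3, q = 8
Binding: C2, C3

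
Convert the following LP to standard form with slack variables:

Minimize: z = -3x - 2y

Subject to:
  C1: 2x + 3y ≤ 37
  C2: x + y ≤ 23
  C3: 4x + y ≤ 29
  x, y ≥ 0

min z = -3x - 2y

s.t.
  2x + 3y + s1 = 37
  x + y + s2 = 23
  4x + y + s3 = 29
  x, y, s1, s2, s3 ≥ 0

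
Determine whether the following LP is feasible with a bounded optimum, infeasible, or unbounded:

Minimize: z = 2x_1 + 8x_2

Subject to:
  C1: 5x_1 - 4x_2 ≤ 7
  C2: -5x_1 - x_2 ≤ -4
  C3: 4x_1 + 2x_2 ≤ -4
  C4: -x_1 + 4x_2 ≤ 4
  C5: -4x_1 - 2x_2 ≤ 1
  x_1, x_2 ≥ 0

Infeasible (no feasible solution exists)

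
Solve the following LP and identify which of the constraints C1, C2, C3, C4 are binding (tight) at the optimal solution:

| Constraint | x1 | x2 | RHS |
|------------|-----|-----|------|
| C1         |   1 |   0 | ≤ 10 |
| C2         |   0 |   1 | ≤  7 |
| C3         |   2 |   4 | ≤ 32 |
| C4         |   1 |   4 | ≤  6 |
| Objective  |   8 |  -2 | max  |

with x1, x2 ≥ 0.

At x1 = 6, x2 = 0, compute slack b - a·x for each constraint:
  C1: 10 − 6 = 4  (slack)
  C2: 7 − 0 = 7  (slack)
  C3: 32 − 12 = 20  (slack)
  C4: 6 − 6 = 0  (binding)

Optimal: x1 = 6, x2 = 0
Binding: C4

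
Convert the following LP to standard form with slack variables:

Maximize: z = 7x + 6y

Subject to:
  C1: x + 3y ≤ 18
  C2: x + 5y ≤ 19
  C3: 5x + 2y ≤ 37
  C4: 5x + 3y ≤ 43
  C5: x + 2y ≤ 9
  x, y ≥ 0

max z = 7x + 6y

s.t.
  x + 3y + s1 = 18
  x + 5y + s2 = 19
  5x + 2y + s3 = 37
  5x + 3y + s4 = 43
  x + 2y + s5 = 9
  x, y, s1, s2, s3, s4, s5 ≥ 0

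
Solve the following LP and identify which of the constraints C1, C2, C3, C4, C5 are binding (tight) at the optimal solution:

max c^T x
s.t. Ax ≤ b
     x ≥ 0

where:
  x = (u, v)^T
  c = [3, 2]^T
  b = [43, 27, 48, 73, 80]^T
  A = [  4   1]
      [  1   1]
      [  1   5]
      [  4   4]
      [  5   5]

At u = 9, v = 7, compute slack b - a·x for each constraint:
  C1: 43 − 43 = 0  (binding)
  C2: 27 − 16 = 11  (slack)
  C3: 48 − 44 = 4  (slack)
  C4: 73 − 64 = 9  (slack)
  C5: 80 − 80 = 0  (binding)

Optimal: u = 9, v = 7
Binding: C1, C5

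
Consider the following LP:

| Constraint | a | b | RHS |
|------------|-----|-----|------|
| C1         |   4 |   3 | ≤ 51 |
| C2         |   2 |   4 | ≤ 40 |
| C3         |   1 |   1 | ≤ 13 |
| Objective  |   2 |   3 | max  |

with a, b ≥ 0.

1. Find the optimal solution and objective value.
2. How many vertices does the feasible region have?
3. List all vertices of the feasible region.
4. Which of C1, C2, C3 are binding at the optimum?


1. a = 6, b = 7, z = 33
2. 5
3. (0, 0), (12.75, 0), (12, 1), (6, 7), (0, 10)
4. C2, C3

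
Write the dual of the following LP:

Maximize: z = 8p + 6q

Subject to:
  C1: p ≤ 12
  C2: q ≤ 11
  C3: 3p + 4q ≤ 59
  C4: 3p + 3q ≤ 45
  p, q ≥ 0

Primal max cᵀx s.t. Ax ≤ b, x ≥ 0  →  Dual min bᵀy s.t. Aᵀy ≥ c, y ≥ 0.

Minimize: z = 12y1 + 11y2 + 59y3 + 45y4

Subject to:
  y1 + 3y3 + 3y4 ≥ 8
  y2 + 4y3 + 3y4 ≥ 6
  y1, y2, y3, y4 ≥ 0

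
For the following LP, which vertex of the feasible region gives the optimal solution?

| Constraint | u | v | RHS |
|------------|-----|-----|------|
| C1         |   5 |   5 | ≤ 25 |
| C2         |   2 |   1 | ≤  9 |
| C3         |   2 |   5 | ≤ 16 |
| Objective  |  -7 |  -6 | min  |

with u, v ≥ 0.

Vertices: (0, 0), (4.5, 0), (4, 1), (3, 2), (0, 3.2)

Evaluate the objective at each vertex of the feasible region:
  z(0, 0) = 0
  z(4.5, 0) = -31.5
  z(4, 1) = -34  ←
  z(3, 2) = -33
  z(0, 3.2) = -19.2
The minimum is at u = 4, v = 1.

(4, 1)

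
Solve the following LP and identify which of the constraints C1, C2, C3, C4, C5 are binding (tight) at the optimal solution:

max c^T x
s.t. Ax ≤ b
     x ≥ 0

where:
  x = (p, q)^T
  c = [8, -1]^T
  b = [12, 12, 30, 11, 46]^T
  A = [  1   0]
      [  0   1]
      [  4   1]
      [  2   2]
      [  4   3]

At p = 5.5, q = 0, compute slack b - a·x for each constraint:
  C1: 12 − 5.5 = 6.5  (slack)
  C2: 12 − 0 = 12  (slack)
  C3: 30 − 22 = 8  (slack)
  C4: 11 − 11 = 0  (binding)
  C5: 46 − 22 = 24  (slack)

Optimal: p = 5.5, q = 0
Binding: C4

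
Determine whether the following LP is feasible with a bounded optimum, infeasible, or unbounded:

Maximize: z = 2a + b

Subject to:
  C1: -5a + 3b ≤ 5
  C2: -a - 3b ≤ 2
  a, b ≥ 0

Unbounded (objective can increase without bound)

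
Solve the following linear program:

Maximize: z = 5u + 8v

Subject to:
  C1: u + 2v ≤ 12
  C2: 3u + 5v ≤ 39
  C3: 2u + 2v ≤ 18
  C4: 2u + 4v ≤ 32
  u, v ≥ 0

Evaluate the objective at each vertex of the feasible region:
  z(0, 0) = 0
  z(9, 0) = 45
  z(6, 3) = 54  ←
  z(0, 6) = 48
The maximum is at u = 6, v = 3.

u = 6, v = 3, z = 54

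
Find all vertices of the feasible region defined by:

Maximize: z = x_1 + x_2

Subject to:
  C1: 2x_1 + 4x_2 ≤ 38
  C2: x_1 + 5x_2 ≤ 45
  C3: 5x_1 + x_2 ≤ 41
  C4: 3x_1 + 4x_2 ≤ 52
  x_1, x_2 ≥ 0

(0, 0), (8.2, 0), (7, 6), (1.667, 8.667), (0, 9)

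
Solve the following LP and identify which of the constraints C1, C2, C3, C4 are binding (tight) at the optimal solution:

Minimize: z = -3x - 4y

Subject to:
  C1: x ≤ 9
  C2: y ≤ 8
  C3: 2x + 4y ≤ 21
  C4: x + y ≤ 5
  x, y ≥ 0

At x = 0, y = 5, compute slack b - a·x for each constraint:
  C1: 9 − 0 = 9  (slack)
  C2: 8 − 5 = 3  (slack)
  C3: 21 − 20 = 1  (slack)
  C4: 5 − 5 = 0  (binding)

Optimal: x = 0, y = 5
Binding: C4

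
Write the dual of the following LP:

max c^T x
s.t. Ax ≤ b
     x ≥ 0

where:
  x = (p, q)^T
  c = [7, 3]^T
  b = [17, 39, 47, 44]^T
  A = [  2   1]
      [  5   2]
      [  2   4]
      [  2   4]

Primal max cᵀx s.t. Ax ≤ b, x ≥ 0  →  Dual min bᵀy s.t. Aᵀy ≥ c, y ≥ 0.

Minimize: z = 17y1 + 39y2 + 47y3 + 44y4

Subject to:
  2y1 + 5y2 + 2y3 + 2y4 ≥ 7
  y1 + 2y2 + 4y3 + 4y4 ≥ 3
  y1, y2, y3, y4 ≥ 0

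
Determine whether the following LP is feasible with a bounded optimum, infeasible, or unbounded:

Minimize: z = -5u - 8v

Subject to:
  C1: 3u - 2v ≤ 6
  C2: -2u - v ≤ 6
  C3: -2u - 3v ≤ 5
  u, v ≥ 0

Unbounded (objective can decrease without bound)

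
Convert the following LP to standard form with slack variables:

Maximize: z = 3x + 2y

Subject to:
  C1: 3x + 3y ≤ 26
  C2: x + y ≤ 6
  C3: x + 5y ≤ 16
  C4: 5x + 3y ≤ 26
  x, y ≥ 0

max z = 3x + 2y

s.t.
  3x + 3y + s1 = 26
  x + y + s2 = 6
  x + 5y + s3 = 16
  5x + 3y + s4 = 26
  x, y, s1, s2, s3, s4 ≥ 0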